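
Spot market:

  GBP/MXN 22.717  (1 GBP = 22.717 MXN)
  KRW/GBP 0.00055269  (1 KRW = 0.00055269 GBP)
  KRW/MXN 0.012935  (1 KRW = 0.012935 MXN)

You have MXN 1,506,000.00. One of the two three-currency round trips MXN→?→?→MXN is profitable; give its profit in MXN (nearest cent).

Profitable loop is MXN → GBP → KRW → MXN:
MXN 1,506,000.00 ÷ 22.717 = GBP 66,293.96
GBP 66,293.96 ÷ 0.00055269 = KRW 119,947,828
KRW 119,947,828 × 0.012935 = MXN 1,551,525.15
Profit = MXN 1,551,525.15 − MXN 1,506,000.00

Profit: MXN 45,525.15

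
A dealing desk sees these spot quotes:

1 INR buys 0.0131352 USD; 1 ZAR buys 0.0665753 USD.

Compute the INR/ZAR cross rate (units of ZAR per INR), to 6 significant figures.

INR/ZAR = 0.197298

1 INR × 0.0131352 = 0.0131352 USD
0.0131352 USD ÷ 0.0665753 = 0.197298 ZAR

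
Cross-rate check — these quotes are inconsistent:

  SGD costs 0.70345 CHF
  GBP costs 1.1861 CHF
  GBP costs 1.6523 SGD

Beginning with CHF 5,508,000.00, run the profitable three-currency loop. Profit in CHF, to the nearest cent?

Profitable loop is CHF → SGD → GBP → CHF:
CHF 5,508,000.00 ÷ 0.70345 = SGD 7,829,980.81
SGD 7,829,980.81 ÷ 1.6523 = GBP 4,738,837.26
GBP 4,738,837.26 × 1.1861 = CHF 5,620,734.88
Profit = CHF 5,620,734.88 − CHF 5,508,000.00

Profit: CHF 112,734.88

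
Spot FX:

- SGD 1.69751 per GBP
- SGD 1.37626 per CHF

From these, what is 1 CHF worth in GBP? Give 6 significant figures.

1 CHF × 1.37626 = 1.37626 SGD
1.37626 SGD ÷ 1.69751 = 0.810752 GBP

CHF/GBP = 0.810752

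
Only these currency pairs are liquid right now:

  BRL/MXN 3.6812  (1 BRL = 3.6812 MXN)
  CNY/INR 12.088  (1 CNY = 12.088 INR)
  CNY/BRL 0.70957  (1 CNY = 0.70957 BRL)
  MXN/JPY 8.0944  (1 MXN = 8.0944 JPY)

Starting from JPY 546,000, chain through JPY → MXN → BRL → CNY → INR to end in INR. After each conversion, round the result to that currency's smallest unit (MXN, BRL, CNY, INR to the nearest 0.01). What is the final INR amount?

INR 312,160.39

JPY 546,000 ÷ 8.0944 = MXN 67,454.04
MXN 67,454.04 ÷ 3.6812 = BRL 18,323.93
BRL 18,323.93 ÷ 0.70957 = CNY 25,823.99
CNY 25,823.99 × 12.088 = INR 312,160.39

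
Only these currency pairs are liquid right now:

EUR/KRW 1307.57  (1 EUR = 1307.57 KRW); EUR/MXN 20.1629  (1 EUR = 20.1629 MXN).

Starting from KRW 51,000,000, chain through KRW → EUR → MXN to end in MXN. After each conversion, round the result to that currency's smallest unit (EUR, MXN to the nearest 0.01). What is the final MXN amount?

KRW 51,000,000 ÷ 1307.57 = EUR 39,003.65
EUR 39,003.65 × 20.1629 = MXN 786,426.69

MXN 786,426.69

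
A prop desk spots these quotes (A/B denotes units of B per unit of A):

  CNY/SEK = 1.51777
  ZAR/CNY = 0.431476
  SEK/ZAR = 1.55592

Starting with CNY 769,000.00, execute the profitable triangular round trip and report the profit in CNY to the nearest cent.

Profit: CNY 14,567.13

Profitable loop is CNY → SEK → ZAR → CNY:
CNY 769,000.00 × 1.51777 = SEK 1,167,165.13
SEK 1,167,165.13 × 1.55592 = ZAR 1,816,015.57
ZAR 1,816,015.57 × 0.431476 = CNY 783,567.13
Profit = CNY 783,567.13 − CNY 769,000.00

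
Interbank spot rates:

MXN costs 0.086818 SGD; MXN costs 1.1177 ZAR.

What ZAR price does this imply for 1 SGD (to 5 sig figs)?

SGD/ZAR = 12.874

1 SGD ÷ 0.086818 = 11.5183 MXN
11.5183 MXN × 1.1177 = 12.8741 ZAR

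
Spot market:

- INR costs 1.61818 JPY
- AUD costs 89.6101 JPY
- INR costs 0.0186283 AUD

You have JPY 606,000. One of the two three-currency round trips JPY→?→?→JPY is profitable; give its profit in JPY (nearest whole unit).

Profit: JPY 19,138

Profitable loop is JPY → INR → AUD → JPY:
JPY 606,000 ÷ 1.61818 = INR 374,494.80
INR 374,494.80 × 0.0186283 = AUD 6,976.20
AUD 6,976.20 × 89.6101 = JPY 625,138
Profit = JPY 625,138 − JPY 606,000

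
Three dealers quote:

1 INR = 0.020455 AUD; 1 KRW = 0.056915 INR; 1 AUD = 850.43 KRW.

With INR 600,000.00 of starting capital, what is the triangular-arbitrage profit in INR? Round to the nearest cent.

Profit: INR 6,019.30

Profitable loop is INR → KRW → AUD → INR:
INR 600,000.00 ÷ 0.056915 = KRW 10,542,036
KRW 10,542,036 ÷ 850.43 = AUD 12,396.12
AUD 12,396.12 ÷ 0.020455 = INR 606,019.30
Profit = INR 606,019.30 − INR 600,000.00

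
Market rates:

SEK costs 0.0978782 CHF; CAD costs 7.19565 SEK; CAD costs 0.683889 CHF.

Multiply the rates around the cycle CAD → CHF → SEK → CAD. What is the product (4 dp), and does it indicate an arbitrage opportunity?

0.9710 (arbitrage exists)

Around CAD → CHF → SEK → CAD: 1 × 0.683889 ÷ 0.0978782 ÷ 7.19565 = 0.971023
Product < 1; profitable direction is CAD → SEK → CHF → CAD.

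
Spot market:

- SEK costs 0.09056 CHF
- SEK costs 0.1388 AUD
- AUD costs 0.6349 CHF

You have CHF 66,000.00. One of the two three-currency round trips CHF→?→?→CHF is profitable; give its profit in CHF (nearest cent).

Profitable loop is CHF → AUD → SEK → CHF:
CHF 66,000.00 ÷ 0.6349 = AUD 103,953.38
AUD 103,953.38 ÷ 0.1388 = SEK 748,943.65
SEK 748,943.65 × 0.09056 = CHF 67,824.34
Profit = CHF 67,824.34 − CHF 66,000.00

Profit: CHF 1,824.34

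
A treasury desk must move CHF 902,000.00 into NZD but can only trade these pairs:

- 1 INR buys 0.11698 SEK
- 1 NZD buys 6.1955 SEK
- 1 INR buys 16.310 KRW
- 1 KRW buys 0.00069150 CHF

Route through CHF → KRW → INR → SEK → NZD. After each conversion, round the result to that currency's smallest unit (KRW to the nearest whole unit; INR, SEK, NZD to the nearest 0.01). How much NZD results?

CHF 902,000.00 ÷ 0.00069150 = KRW 1,304,410,701
KRW 1,304,410,701 ÷ 16.310 = INR 79,976,131.27
INR 79,976,131.27 × 0.11698 = SEK 9,355,607.84
SEK 9,355,607.84 ÷ 6.1955 = NZD 1,510,065.02

NZD 1,510,065.02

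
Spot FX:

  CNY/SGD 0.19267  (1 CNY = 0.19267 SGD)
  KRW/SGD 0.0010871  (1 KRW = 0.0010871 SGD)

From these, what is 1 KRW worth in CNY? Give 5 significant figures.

KRW/CNY = 0.0056423

1 KRW × 0.0010871 = 0.0010871 SGD
0.0010871 SGD ÷ 0.19267 = 0.00564229 CNY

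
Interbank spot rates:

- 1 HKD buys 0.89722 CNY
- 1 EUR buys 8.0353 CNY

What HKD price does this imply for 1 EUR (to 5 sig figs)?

EUR/HKD = 8.9558

1 EUR × 8.0353 = 8.0353 CNY
8.0353 CNY ÷ 0.89722 = 8.95577 HKD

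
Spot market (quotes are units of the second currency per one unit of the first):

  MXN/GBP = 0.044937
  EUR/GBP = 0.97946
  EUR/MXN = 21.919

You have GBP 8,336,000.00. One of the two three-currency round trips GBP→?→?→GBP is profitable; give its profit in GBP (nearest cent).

Profit: GBP 46,929.49

Profitable loop is GBP → EUR → MXN → GBP:
GBP 8,336,000.00 ÷ 0.97946 = EUR 8,510,812.08
EUR 8,510,812.08 × 21.919 = MXN 186,548,489.98
MXN 186,548,489.98 × 0.044937 = GBP 8,382,929.49
Profit = GBP 8,382,929.49 − GBP 8,336,000.00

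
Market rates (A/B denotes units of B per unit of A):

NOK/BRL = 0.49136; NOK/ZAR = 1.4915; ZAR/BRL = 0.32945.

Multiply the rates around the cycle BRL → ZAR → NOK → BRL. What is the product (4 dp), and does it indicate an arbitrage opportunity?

1.0000 (no arbitrage)

Around BRL → ZAR → NOK → BRL: 1 ÷ 0.32945 ÷ 1.4915 × 0.49136 = 0.999970
Product ≈ 1 (deviation 0.003%, within rounding noise).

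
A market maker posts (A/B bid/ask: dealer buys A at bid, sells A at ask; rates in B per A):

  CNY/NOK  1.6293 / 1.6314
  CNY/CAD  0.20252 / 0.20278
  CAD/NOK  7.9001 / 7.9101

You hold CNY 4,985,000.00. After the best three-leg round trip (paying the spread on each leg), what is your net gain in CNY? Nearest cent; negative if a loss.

Net profit: CNY 78,596.93

Best loop CNY → NOK → CAD → CNY:
CNY 4,985,000.00 × 1.6293 (sell CNY at bid) = NOK 8,122,060.50
NOK 8,122,060.50 ÷ 7.9101 (buy CAD at ask) = CAD 1,026,796.18
CAD 1,026,796.18 ÷ 0.20278 (buy CNY at ask) = CNY 5,063,596.93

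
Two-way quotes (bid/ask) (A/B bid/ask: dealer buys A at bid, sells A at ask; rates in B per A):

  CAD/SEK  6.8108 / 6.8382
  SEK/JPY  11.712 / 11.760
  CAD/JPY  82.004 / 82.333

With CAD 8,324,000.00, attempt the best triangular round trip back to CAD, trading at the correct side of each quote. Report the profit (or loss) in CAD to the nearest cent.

Best loop CAD → JPY → SEK → CAD:
CAD 8,324,000.00 × 82.004 (sell CAD at bid) = JPY 682,601,296
JPY 682,601,296 ÷ 11.760 (buy SEK at ask) = SEK 58,044,327.89
SEK 58,044,327.89 ÷ 6.8382 (buy CAD at ask) = CAD 8,488,246.60

Net profit: CAD 164,246.60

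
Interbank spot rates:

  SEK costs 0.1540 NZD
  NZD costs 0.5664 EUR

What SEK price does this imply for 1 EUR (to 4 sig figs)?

1 EUR ÷ 0.5664 = 1.76554 NZD
1.76554 NZD ÷ 0.1540 = 11.4645 SEK

EUR/SEK = 11.46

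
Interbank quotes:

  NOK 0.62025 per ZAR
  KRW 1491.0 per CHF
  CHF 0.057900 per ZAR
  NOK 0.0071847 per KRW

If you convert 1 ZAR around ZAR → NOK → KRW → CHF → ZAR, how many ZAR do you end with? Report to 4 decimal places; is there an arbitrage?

Around ZAR → NOK → KRW → CHF → ZAR: 1 × 0.62025 ÷ 0.0071847 ÷ 1491.0 ÷ 0.057900 = 1.000004
Product ≈ 1 (deviation 0.000%, within rounding noise).

1.0000 (no arbitrage)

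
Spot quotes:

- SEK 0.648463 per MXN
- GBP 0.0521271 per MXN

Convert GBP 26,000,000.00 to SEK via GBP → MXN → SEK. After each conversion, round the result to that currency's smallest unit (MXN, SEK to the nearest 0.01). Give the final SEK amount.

GBP 26,000,000.00 ÷ 0.0521271 = MXN 498,780,864.46
MXN 498,780,864.46 × 0.648463 = SEK 323,440,935.71

SEK 323,440,935.71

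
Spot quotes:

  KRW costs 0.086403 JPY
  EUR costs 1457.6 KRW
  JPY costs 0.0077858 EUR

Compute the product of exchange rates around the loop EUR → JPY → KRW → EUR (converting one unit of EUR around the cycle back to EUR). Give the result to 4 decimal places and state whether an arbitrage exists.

Around EUR → JPY → KRW → EUR: 1 ÷ 0.0077858 ÷ 0.086403 ÷ 1457.6 = 1.019834
Product > 1; profitable direction is EUR → JPY → KRW → EUR.

1.0198 (arbitrage exists)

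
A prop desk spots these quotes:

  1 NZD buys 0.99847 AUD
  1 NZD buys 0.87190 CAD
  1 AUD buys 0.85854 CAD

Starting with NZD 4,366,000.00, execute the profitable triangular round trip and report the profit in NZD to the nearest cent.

Profit: NZD 74,734.97

Profitable loop is NZD → CAD → AUD → NZD:
NZD 4,366,000.00 × 0.87190 = CAD 3,806,715.40
CAD 3,806,715.40 ÷ 0.85854 = AUD 4,433,940.64
AUD 4,433,940.64 ÷ 0.99847 = NZD 4,440,734.97
Profit = NZD 4,440,734.97 − NZD 4,366,000.00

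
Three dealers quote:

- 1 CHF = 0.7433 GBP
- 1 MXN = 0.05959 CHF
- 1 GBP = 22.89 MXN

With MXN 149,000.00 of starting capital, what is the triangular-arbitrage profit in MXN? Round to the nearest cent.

Profitable loop is MXN → CHF → GBP → MXN:
MXN 149,000.00 × 0.05959 = CHF 8,878.91
CHF 8,878.91 × 0.7433 = GBP 6,599.69
GBP 6,599.69 × 22.89 = MXN 151,066.99
Profit = MXN 151,066.99 − MXN 149,000.00

Profit: MXN 2,066.99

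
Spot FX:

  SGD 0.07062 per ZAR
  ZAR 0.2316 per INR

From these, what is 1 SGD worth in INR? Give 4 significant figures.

SGD/INR = 61.14

1 SGD ÷ 0.07062 = 14.1603 ZAR
14.1603 ZAR ÷ 0.2316 = 61.1412 INR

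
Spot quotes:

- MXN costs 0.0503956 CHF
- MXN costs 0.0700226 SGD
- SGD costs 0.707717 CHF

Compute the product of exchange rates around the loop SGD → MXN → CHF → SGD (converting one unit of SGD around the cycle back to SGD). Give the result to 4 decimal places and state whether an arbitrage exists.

Around SGD → MXN → CHF → SGD: 1 ÷ 0.0700226 × 0.0503956 ÷ 0.707717 = 1.016939
Product > 1; profitable direction is SGD → MXN → CHF → SGD.

1.0169 (arbitrage exists)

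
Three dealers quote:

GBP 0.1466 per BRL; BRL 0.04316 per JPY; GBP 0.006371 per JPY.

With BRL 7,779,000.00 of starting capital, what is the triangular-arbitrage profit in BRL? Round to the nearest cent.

Profitable loop is BRL → JPY → GBP → BRL:
BRL 7,779,000.00 ÷ 0.04316 = JPY 180,236,330
JPY 180,236,330 × 0.006371 = GBP 1,148,285.66
GBP 1,148,285.66 ÷ 0.1466 = BRL 7,832,780.75
Profit = BRL 7,832,780.75 − BRL 7,779,000.00

Profit: BRL 53,780.75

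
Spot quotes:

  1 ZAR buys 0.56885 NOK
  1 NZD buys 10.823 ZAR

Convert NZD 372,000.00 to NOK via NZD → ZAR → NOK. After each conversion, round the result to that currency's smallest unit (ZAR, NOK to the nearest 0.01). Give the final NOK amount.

NZD 372,000.00 × 10.823 = ZAR 4,026,156.00
ZAR 4,026,156.00 × 0.56885 = NOK 2,290,278.84

NOK 2,290,278.84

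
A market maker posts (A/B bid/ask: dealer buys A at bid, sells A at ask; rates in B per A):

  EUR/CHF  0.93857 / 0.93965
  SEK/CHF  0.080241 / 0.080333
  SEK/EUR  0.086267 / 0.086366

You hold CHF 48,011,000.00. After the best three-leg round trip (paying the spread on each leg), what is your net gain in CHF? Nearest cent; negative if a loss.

Best loop CHF → SEK → EUR → CHF:
CHF 48,011,000.00 ÷ 0.080333 (buy SEK at ask) = SEK 597,649,782.78
SEK 597,649,782.78 × 0.086267 (sell SEK at bid) = EUR 51,557,453.81
EUR 51,557,453.81 × 0.93857 (sell EUR at bid) = CHF 48,390,279.42

Net profit: CHF 379,279.42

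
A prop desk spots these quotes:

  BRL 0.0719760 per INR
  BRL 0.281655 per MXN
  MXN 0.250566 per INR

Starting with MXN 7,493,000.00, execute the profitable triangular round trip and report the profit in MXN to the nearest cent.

Profitable loop is MXN → INR → BRL → MXN:
MXN 7,493,000.00 ÷ 0.250566 = INR 29,904,296.67
INR 29,904,296.67 × 0.0719760 = BRL 2,152,391.66
BRL 2,152,391.66 ÷ 0.281655 = MXN 7,641,943.72
Profit = MXN 7,641,943.72 − MXN 7,493,000.00

Profit: MXN 148,943.72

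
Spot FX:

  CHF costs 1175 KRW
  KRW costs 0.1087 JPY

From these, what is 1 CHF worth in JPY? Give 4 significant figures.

1 CHF × 1175 = 1175 KRW
1175 KRW × 0.1087 = 127.723 JPY

CHF/JPY = 127.7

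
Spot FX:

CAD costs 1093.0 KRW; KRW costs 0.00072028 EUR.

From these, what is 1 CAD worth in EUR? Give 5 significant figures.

1 CAD × 1093.0 = 1093 KRW
1093 KRW × 0.00072028 = 0.787266 EUR

CAD/EUR = 0.78727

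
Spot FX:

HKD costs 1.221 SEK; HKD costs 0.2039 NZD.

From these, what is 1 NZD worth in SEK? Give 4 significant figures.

1 NZD ÷ 0.2039 = 4.90436 HKD
4.90436 HKD × 1.221 = 5.98823 SEK

NZD/SEK = 5.988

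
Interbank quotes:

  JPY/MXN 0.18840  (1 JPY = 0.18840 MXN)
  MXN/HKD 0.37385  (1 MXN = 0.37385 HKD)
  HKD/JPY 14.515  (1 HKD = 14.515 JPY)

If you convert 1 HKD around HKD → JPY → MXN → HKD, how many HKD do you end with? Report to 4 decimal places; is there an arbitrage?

1.0223 (arbitrage exists)

Around HKD → JPY → MXN → HKD: 1 × 14.515 × 0.18840 × 0.37385 = 1.022340
Product > 1; profitable direction is HKD → JPY → MXN → HKD.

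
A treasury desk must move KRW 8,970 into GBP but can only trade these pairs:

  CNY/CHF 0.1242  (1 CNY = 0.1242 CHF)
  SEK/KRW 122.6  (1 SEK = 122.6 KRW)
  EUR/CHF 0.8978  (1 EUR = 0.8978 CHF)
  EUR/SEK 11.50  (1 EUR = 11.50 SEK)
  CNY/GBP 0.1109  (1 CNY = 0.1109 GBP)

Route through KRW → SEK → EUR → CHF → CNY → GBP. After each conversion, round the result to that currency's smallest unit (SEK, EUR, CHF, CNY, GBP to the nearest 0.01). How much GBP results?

KRW 8,970 ÷ 122.6 = SEK 73.16
SEK 73.16 ÷ 11.50 = EUR 6.36
EUR 6.36 × 0.8978 = CHF 5.71
CHF 5.71 ÷ 0.1242 = CNY 45.97
CNY 45.97 × 0.1109 = GBP 5.10

GBP 5.10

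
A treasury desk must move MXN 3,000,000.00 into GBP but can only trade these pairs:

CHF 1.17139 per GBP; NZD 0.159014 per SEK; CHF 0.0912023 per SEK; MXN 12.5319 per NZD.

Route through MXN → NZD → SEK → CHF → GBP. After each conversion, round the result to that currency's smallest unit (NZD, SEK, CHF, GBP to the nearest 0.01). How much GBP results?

MXN 3,000,000.00 ÷ 12.5319 = NZD 239,389.08
NZD 239,389.08 ÷ 0.159014 = SEK 1,505,459.14
SEK 1,505,459.14 × 0.0912023 = CHF 137,301.34
CHF 137,301.34 ÷ 1.17139 = GBP 117,212.32

GBP 117,212.32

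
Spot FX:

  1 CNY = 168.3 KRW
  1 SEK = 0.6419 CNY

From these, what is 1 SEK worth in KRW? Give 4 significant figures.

1 SEK × 0.6419 = 0.6419 CNY
0.6419 CNY × 168.3 = 108.032 KRW

SEK/KRW = 108.0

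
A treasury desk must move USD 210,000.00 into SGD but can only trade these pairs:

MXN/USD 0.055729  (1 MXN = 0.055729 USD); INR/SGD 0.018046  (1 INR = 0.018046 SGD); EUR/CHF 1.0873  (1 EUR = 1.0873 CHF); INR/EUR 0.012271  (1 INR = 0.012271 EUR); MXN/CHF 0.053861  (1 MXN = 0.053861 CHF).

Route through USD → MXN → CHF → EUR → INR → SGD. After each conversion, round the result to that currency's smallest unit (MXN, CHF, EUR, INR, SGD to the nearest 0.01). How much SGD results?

USD 210,000.00 ÷ 0.055729 = MXN 3,768,235.57
MXN 3,768,235.57 × 0.053861 = CHF 202,960.94
CHF 202,960.94 ÷ 1.0873 = EUR 186,665.08
EUR 186,665.08 ÷ 0.012271 = INR 15,211,888.19
INR 15,211,888.19 × 0.018046 = SGD 274,513.73

SGD 274,513.73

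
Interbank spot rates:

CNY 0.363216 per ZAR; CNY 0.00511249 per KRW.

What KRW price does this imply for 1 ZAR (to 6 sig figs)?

ZAR/KRW = 71.0448

1 ZAR × 0.363216 = 0.363216 CNY
0.363216 CNY ÷ 0.00511249 = 71.0448 KRW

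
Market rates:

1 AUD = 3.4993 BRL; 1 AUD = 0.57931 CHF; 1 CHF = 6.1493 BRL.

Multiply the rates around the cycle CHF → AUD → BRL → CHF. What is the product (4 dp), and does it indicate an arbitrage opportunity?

0.9823 (arbitrage exists)

Around CHF → AUD → BRL → CHF: 1 ÷ 0.57931 × 3.4993 ÷ 6.1493 = 0.982301
Product < 1; profitable direction is CHF → BRL → AUD → CHF.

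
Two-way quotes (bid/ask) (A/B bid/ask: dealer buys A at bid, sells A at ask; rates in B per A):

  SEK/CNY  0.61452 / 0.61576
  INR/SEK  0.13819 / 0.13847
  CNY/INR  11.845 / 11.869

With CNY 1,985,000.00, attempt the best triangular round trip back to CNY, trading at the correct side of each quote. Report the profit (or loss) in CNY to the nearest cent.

Best loop CNY → INR → SEK → CNY:
CNY 1,985,000.00 × 11.845 (sell CNY at bid) = INR 23,512,325.00
INR 23,512,325.00 × 0.13819 (sell INR at bid) = SEK 3,249,168.19
SEK 3,249,168.19 × 0.61452 (sell SEK at bid) = CNY 1,996,678.84

Net profit: CNY 11,678.84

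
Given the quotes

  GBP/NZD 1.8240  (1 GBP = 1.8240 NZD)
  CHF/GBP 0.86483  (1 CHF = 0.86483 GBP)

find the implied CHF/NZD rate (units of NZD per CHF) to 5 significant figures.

1 CHF × 0.86483 = 0.86483 GBP
0.86483 GBP × 1.8240 = 1.57745 NZD

CHF/NZD = 1.5774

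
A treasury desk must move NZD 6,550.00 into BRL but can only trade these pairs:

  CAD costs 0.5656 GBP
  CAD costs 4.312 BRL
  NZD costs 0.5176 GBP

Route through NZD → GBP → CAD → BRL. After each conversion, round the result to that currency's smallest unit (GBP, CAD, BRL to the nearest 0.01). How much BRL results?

NZD 6,550.00 × 0.5176 = GBP 3,390.28
GBP 3,390.28 ÷ 0.5656 = CAD 5,994.13
CAD 5,994.13 × 4.312 = BRL 25,846.69

BRL 25,846.69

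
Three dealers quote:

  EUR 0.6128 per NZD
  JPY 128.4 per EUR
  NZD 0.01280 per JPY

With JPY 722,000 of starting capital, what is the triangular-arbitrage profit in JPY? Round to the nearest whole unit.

Profitable loop is JPY → NZD → EUR → JPY:
JPY 722,000 × 0.01280 = NZD 9,241.60
NZD 9,241.60 × 0.6128 = EUR 5,663.25
EUR 5,663.25 × 128.4 = JPY 727,162
Profit = JPY 727,162 − JPY 722,000

Profit: JPY 5,162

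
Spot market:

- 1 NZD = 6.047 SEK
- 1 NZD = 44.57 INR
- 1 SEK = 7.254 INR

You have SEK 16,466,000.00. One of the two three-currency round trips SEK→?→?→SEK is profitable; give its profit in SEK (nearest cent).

Profit: SEK 264,665.85

Profitable loop is SEK → NZD → INR → SEK:
SEK 16,466,000.00 ÷ 6.047 = NZD 2,723,003.14
NZD 2,723,003.14 × 44.57 = INR 121,364,250.04
INR 121,364,250.04 ÷ 7.254 = SEK 16,730,665.85
Profit = SEK 16,730,665.85 − SEK 16,466,000.00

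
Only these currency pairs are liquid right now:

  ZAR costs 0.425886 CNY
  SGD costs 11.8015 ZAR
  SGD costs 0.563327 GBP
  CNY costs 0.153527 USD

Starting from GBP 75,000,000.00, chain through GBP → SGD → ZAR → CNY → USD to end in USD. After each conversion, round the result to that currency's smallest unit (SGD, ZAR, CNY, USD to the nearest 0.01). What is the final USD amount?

USD 102,734,434.43

GBP 75,000,000.00 ÷ 0.563327 = SGD 133,137,591.49
SGD 133,137,591.49 × 11.8015 = ZAR 1,571,223,285.97
ZAR 1,571,223,285.97 × 0.425886 = CNY 669,162,000.37
CNY 669,162,000.37 × 0.153527 = USD 102,734,434.43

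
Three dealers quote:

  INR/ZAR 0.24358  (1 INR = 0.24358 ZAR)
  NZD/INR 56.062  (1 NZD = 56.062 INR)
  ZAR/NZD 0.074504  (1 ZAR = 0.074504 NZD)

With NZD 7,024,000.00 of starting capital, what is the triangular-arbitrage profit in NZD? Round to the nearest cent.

Profitable loop is NZD → INR → ZAR → NZD:
NZD 7,024,000.00 × 56.062 = INR 393,779,488.00
INR 393,779,488.00 × 0.24358 = ZAR 95,916,807.69
ZAR 95,916,807.69 × 0.074504 = NZD 7,146,185.84
Profit = NZD 7,146,185.84 − NZD 7,024,000.00

Profit: NZD 122,185.84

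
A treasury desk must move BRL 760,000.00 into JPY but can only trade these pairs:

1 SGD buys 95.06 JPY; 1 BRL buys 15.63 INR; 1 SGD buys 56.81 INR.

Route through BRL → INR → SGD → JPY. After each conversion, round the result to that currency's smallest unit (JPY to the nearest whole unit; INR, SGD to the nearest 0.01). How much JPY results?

BRL 760,000.00 × 15.63 = INR 11,878,800.00
INR 11,878,800.00 ÷ 56.81 = SGD 209,096.99
SGD 209,096.99 × 95.06 = JPY 19,876,760

JPY 19,876,760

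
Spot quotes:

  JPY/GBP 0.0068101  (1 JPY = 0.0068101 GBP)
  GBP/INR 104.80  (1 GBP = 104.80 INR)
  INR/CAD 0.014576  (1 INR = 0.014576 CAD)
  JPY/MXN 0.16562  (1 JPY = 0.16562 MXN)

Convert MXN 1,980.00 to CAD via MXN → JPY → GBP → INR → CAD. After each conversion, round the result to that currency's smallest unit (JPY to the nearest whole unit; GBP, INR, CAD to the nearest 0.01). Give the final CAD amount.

CAD 124.36

MXN 1,980.00 ÷ 0.16562 = JPY 11,955
JPY 11,955 × 0.0068101 = GBP 81.41
GBP 81.41 × 104.80 = INR 8,531.77
INR 8,531.77 × 0.014576 = CAD 124.36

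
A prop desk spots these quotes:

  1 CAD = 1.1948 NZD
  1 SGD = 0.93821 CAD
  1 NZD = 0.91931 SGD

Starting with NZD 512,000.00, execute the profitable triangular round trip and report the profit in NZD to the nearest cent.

Profitable loop is NZD → SGD → CAD → NZD:
NZD 512,000.00 × 0.91931 = SGD 470,686.72
SGD 470,686.72 × 0.93821 = CAD 441,602.99
CAD 441,602.99 × 1.1948 = NZD 527,627.25
Profit = NZD 527,627.25 − NZD 512,000.00

Profit: NZD 15,627.25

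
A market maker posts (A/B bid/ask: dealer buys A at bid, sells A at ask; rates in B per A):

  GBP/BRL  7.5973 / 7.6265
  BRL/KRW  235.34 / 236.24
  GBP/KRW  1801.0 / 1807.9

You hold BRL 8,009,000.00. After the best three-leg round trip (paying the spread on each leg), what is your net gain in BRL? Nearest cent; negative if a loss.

Net result: BRL -3,042.18 (no profitable arbitrage after spreads)

Best loop BRL → GBP → KRW → BRL:
BRL 8,009,000.00 ÷ 7.6265 (buy GBP at ask) = GBP 1,050,154.07
GBP 1,050,154.07 × 1801.0 (sell GBP at bid) = KRW 1,891,327,477
KRW 1,891,327,477 ÷ 236.24 (buy BRL at ask) = BRL 8,005,957.82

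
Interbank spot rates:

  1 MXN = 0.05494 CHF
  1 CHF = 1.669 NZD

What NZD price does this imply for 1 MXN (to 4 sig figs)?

MXN/NZD = 0.09169

1 MXN × 0.05494 = 0.05494 CHF
0.05494 CHF × 1.669 = 0.0916949 NZD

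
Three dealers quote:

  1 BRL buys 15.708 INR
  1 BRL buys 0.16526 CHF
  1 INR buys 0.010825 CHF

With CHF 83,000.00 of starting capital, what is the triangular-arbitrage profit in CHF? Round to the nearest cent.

Profitable loop is CHF → BRL → INR → CHF:
CHF 83,000.00 ÷ 0.16526 = BRL 502,238.90
BRL 502,238.90 × 15.708 = INR 7,889,168.58
INR 7,889,168.58 × 0.010825 = CHF 85,400.25
Profit = CHF 85,400.25 − CHF 83,000.00

Profit: CHF 2,400.25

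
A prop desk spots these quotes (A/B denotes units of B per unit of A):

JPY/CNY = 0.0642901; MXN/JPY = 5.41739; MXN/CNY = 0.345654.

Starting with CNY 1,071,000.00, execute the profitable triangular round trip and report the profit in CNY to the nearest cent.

Profitable loop is CNY → MXN → JPY → CNY:
CNY 1,071,000.00 ÷ 0.345654 = MXN 3,098,474.20
MXN 3,098,474.20 × 5.41739 = JPY 16,785,643
JPY 16,785,643 × 0.0642901 = CNY 1,079,150.68
Profit = CNY 1,079,150.68 − CNY 1,071,000.00

Profit: CNY 8,150.68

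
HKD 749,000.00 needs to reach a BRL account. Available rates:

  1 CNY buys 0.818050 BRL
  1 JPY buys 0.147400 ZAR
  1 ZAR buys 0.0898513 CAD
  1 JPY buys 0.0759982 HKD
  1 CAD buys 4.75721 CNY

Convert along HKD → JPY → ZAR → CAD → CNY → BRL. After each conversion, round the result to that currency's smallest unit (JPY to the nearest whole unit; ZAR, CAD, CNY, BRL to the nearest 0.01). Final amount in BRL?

BRL 507,963.57

HKD 749,000.00 ÷ 0.0759982 = JPY 9,855,497
JPY 9,855,497 × 0.147400 = ZAR 1,452,700.26
ZAR 1,452,700.26 × 0.0898513 = CAD 130,527.01
CAD 130,527.01 × 4.75721 = CNY 620,944.40
CNY 620,944.40 × 0.818050 = BRL 507,963.57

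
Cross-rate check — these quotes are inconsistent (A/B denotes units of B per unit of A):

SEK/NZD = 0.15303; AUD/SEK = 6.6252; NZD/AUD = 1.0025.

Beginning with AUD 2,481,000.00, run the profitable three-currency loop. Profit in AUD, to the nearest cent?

Profitable loop is AUD → SEK → NZD → AUD:
AUD 2,481,000.00 × 6.6252 = SEK 16,437,121.20
SEK 16,437,121.20 × 0.15303 = NZD 2,515,372.66
NZD 2,515,372.66 × 1.0025 = AUD 2,521,661.09
Profit = AUD 2,521,661.09 − AUD 2,481,000.00

Profit: AUD 40,661.09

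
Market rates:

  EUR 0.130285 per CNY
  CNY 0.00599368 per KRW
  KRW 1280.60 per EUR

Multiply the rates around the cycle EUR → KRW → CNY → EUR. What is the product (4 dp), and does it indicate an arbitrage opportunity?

Around EUR → KRW → CNY → EUR: 1 × 1280.60 × 0.00599368 × 0.130285 = 1.000003
Product ≈ 1 (deviation 0.000%, within rounding noise).

1.0000 (no arbitrage)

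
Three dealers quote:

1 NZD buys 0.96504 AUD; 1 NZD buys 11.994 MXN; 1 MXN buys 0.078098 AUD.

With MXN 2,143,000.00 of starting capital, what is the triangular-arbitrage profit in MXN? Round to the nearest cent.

Profitable loop is MXN → NZD → AUD → MXN:
MXN 2,143,000.00 ÷ 11.994 = NZD 178,672.67
NZD 178,672.67 × 0.96504 = AUD 172,426.27
AUD 172,426.27 ÷ 0.078098 = MXN 2,207,819.32
Profit = MXN 2,207,819.32 − MXN 2,143,000.00

Profit: MXN 64,819.32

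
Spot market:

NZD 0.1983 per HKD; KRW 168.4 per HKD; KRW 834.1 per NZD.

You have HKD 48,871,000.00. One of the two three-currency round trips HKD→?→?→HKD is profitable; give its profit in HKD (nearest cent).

Profit: HKD 885,804.07

Profitable loop is HKD → KRW → NZD → HKD:
HKD 48,871,000.00 × 168.4 = KRW 8,229,876,400
KRW 8,229,876,400 ÷ 834.1 = NZD 9,866,774.25
NZD 9,866,774.25 ÷ 0.1983 = HKD 49,756,804.07
Profit = HKD 49,756,804.07 − HKD 48,871,000.00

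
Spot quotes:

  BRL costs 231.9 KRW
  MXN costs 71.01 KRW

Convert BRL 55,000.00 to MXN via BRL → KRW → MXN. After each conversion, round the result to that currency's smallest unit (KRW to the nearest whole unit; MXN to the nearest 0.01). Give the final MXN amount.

MXN 179,615.55

BRL 55,000.00 × 231.9 = KRW 12,754,500
KRW 12,754,500 ÷ 71.01 = MXN 179,615.55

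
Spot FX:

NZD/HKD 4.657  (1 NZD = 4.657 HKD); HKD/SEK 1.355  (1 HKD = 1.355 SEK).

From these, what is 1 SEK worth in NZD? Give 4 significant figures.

1 SEK ÷ 1.355 = 0.738007 HKD
0.738007 HKD ÷ 4.657 = 0.158473 NZD

SEK/NZD = 0.1585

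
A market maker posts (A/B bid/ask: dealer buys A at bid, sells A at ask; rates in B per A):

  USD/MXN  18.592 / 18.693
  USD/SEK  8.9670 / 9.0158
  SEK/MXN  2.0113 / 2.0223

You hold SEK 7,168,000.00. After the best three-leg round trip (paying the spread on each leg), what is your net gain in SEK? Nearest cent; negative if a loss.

Best loop SEK → USD → MXN → SEK:
SEK 7,168,000.00 ÷ 9.0158 (buy USD at ask) = USD 795,048.69
USD 795,048.69 × 18.592 (sell USD at bid) = MXN 14,781,545.29
MXN 14,781,545.29 ÷ 2.0223 (buy SEK at ask) = SEK 7,309,274.24

Net profit: SEK 141,274.24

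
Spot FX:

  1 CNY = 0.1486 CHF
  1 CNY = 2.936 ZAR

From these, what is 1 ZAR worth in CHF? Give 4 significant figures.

1 ZAR ÷ 2.936 = 0.340599 CNY
0.340599 CNY × 0.1486 = 0.0506131 CHF

ZAR/CHF = 0.05061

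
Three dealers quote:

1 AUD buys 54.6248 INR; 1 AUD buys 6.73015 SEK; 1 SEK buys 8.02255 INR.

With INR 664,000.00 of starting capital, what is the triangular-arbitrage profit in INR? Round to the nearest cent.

Profit: INR 7,770.24

Profitable loop is INR → SEK → AUD → INR:
INR 664,000.00 ÷ 8.02255 = SEK 82,766.70
SEK 82,766.70 ÷ 6.73015 = AUD 12,297.90
AUD 12,297.90 × 54.6248 = INR 671,770.24
Profit = INR 671,770.24 − INR 664,000.00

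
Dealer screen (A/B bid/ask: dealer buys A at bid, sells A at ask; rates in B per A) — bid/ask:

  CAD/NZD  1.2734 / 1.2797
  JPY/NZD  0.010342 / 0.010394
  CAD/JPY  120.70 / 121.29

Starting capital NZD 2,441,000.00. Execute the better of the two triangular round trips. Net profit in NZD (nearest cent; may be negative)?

Net profit: NZD 24,613.03

Best loop NZD → JPY → CAD → NZD:
NZD 2,441,000.00 ÷ 0.010394 (buy JPY at ask) = JPY 234,847,027
JPY 234,847,027 ÷ 121.29 (buy CAD at ask) = CAD 1,936,243.94
CAD 1,936,243.94 × 1.2734 (sell CAD at bid) = NZD 2,465,613.03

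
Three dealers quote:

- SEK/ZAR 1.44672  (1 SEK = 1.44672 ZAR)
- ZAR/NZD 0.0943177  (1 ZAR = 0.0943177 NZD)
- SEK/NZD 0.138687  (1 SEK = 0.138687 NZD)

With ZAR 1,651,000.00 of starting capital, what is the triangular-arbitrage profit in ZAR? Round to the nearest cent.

Profit: ZAR 27,050.94

Profitable loop is ZAR → SEK → NZD → ZAR:
ZAR 1,651,000.00 ÷ 1.44672 = SEK 1,141,202.17
SEK 1,141,202.17 × 0.138687 = NZD 158,269.91
NZD 158,269.91 ÷ 0.0943177 = ZAR 1,678,050.94
Profit = ZAR 1,678,050.94 − ZAR 1,651,000.00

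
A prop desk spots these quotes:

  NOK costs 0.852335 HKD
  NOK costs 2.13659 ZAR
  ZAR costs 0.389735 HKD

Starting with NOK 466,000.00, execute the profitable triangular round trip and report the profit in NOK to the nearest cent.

Profit: NOK 10,986.01

Profitable loop is NOK → HKD → ZAR → NOK:
NOK 466,000.00 × 0.852335 = HKD 397,188.11
HKD 397,188.11 ÷ 0.389735 = ZAR 1,019,123.53
ZAR 1,019,123.53 ÷ 2.13659 = NOK 476,986.01
Profit = NOK 476,986.01 − NOK 466,000.00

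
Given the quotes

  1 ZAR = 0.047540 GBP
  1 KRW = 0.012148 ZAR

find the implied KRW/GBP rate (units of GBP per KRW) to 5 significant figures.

KRW/GBP = 0.00057752

1 KRW × 0.012148 = 0.012148 ZAR
0.012148 ZAR × 0.047540 = 0.000577516 GBP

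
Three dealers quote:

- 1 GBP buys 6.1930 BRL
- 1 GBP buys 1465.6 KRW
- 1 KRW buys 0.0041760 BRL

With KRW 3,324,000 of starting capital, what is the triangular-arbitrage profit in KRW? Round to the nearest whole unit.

Profit: KRW 39,459

Profitable loop is KRW → GBP → BRL → KRW:
KRW 3,324,000 ÷ 1465.6 = GBP 2,268.01
GBP 2,268.01 × 6.1930 = BRL 14,045.81
BRL 14,045.81 ÷ 0.0041760 = KRW 3,363,459
Profit = KRW 3,363,459 − KRW 3,324,000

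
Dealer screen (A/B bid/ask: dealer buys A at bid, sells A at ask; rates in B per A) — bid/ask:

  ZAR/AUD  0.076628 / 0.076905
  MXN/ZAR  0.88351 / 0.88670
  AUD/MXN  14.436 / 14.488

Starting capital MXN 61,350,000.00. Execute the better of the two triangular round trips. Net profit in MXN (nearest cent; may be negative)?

Best loop MXN → AUD → ZAR → MXN:
MXN 61,350,000.00 ÷ 14.488 (buy AUD at ask) = AUD 4,234,538.93
AUD 4,234,538.93 ÷ 0.076905 (buy ZAR at ask) = ZAR 55,061,945.63
ZAR 55,061,945.63 ÷ 0.88670 (buy MXN at ask) = MXN 62,097,604.19

Net profit: MXN 747,604.19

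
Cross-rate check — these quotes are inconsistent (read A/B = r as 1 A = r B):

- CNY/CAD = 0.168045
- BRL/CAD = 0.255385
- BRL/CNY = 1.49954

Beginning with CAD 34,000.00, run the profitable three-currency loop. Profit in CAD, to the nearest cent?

Profitable loop is CAD → CNY → BRL → CAD:
CAD 34,000.00 ÷ 0.168045 = CNY 202,326.76
CNY 202,326.76 ÷ 1.49954 = BRL 134,925.88
BRL 134,925.88 × 0.255385 = CAD 34,458.05
Profit = CAD 34,458.05 − CAD 34,000.00

Profit: CAD 458.05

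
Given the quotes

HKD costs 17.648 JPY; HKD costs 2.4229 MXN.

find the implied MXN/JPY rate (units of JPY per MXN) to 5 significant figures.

MXN/JPY = 7.2838

1 MXN ÷ 2.4229 = 0.412729 HKD
0.412729 HKD × 17.648 = 7.28383 JPY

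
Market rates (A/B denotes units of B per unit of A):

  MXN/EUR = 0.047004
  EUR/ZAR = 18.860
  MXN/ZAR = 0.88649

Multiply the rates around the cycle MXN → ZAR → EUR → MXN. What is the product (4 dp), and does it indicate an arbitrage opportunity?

Around MXN → ZAR → EUR → MXN: 1 × 0.88649 ÷ 18.860 ÷ 0.047004 = 0.999994
Product ≈ 1 (deviation 0.001%, within rounding noise).

1.0000 (no arbitrage)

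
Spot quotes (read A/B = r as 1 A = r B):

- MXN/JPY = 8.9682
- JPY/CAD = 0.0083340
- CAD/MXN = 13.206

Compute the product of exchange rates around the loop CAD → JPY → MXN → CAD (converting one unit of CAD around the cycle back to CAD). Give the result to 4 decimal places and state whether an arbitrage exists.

Around CAD → JPY → MXN → CAD: 1 ÷ 0.0083340 ÷ 8.9682 ÷ 13.206 = 1.013141
Product > 1; profitable direction is CAD → JPY → MXN → CAD.

1.0131 (arbitrage exists)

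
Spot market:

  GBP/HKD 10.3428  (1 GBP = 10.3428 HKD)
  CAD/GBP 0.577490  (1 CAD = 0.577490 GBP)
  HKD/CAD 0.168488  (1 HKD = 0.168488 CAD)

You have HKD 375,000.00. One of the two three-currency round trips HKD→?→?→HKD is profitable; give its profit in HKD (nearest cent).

Profitable loop is HKD → CAD → GBP → HKD:
HKD 375,000.00 × 0.168488 = CAD 63,183.00
CAD 63,183.00 × 0.577490 = GBP 36,487.55
GBP 36,487.55 × 10.3428 = HKD 377,383.44
Profit = HKD 377,383.44 − HKD 375,000.00

Profit: HKD 2,383.44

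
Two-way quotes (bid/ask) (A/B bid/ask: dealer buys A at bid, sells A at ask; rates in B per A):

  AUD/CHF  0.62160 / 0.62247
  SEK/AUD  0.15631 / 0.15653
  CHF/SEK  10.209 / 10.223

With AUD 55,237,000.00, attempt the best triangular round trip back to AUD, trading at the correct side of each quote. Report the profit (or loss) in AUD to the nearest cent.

Net profit: AUD 217,361.85

Best loop AUD → SEK → CHF → AUD:
AUD 55,237,000.00 ÷ 0.15653 (buy SEK at ask) = SEK 352,884,431.10
SEK 352,884,431.10 ÷ 10.223 (buy CHF at ask) = CHF 34,518,676.62
CHF 34,518,676.62 ÷ 0.62247 (buy AUD at ask) = AUD 55,454,361.85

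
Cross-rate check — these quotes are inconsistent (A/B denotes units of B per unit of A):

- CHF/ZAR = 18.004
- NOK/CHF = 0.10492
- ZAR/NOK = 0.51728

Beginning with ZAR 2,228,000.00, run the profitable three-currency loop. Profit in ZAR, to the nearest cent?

Profitable loop is ZAR → CHF → NOK → ZAR:
ZAR 2,228,000.00 ÷ 18.004 = CHF 123,750.28
CHF 123,750.28 ÷ 0.10492 = NOK 1,179,472.72
NOK 1,179,472.72 ÷ 0.51728 = ZAR 2,280,143.67
Profit = ZAR 2,280,143.67 − ZAR 2,228,000.00

Profit: ZAR 52,143.67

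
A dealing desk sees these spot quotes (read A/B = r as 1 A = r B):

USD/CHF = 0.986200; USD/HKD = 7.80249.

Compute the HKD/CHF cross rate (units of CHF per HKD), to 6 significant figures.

HKD/CHF = 0.126396

1 HKD ÷ 7.80249 = 0.128164 USD
0.128164 USD × 0.986200 = 0.126396 CHF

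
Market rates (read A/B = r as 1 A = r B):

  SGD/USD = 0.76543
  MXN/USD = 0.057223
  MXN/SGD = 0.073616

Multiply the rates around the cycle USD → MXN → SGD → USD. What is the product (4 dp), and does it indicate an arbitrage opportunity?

0.9847 (arbitrage exists)

Around USD → MXN → SGD → USD: 1 ÷ 0.057223 × 0.073616 × 0.76543 = 0.984707
Product < 1; profitable direction is USD → SGD → MXN → USD.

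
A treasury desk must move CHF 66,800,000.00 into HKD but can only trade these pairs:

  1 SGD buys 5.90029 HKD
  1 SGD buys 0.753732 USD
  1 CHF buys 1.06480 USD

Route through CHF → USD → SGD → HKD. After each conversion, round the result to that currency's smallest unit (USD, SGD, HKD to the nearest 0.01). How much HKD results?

HKD 556,802,156.87

CHF 66,800,000.00 × 1.06480 = USD 71,128,640.00
USD 71,128,640.00 ÷ 0.753732 = SGD 94,368,608.47
SGD 94,368,608.47 × 5.90029 = HKD 556,802,156.87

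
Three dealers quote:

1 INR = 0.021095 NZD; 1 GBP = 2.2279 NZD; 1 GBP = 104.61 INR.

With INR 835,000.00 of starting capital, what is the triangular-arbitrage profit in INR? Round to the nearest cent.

Profitable loop is INR → GBP → NZD → INR:
INR 835,000.00 ÷ 104.61 = GBP 7,982.03
GBP 7,982.03 × 2.2279 = NZD 17,783.16
NZD 17,783.16 ÷ 0.021095 = INR 843,003.62
Profit = INR 843,003.62 − INR 835,000.00

Profit: INR 8,003.62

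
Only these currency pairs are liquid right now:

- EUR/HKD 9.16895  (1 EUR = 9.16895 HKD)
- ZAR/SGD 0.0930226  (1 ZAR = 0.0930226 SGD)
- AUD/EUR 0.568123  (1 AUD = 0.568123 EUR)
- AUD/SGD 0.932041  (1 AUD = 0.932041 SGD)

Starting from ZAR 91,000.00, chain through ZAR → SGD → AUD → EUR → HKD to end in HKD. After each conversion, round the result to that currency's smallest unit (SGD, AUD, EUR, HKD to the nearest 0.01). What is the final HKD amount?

ZAR 91,000.00 × 0.0930226 = SGD 8,465.06
SGD 8,465.06 ÷ 0.932041 = AUD 9,082.28
AUD 9,082.28 × 0.568123 = EUR 5,159.85
EUR 5,159.85 × 9.16895 = HKD 47,310.41

HKD 47,310.41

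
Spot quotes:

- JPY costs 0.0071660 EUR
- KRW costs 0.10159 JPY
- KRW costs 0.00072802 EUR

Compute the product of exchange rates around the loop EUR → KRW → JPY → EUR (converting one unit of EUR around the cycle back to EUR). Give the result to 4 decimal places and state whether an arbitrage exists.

Around EUR → KRW → JPY → EUR: 1 ÷ 0.00072802 × 0.10159 × 0.0071660 = 0.999964
Product ≈ 1 (deviation 0.004%, within rounding noise).

1.0000 (no arbitrage)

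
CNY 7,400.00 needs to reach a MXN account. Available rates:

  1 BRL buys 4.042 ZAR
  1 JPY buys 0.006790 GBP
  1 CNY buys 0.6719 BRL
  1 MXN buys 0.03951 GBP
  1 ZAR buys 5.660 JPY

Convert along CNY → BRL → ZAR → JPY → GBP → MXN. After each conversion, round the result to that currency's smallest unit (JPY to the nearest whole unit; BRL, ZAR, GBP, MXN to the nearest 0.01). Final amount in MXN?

MXN 19,548.47

CNY 7,400.00 × 0.6719 = BRL 4,972.06
BRL 4,972.06 × 4.042 = ZAR 20,097.07
ZAR 20,097.07 × 5.660 = JPY 113,749
JPY 113,749 × 0.006790 = GBP 772.36
GBP 772.36 ÷ 0.03951 = MXN 19,548.47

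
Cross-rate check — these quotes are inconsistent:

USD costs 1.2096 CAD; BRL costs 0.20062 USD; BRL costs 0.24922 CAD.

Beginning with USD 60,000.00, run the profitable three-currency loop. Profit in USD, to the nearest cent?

Profitable loop is USD → BRL → CAD → USD:
USD 60,000.00 ÷ 0.20062 = BRL 299,072.87
BRL 299,072.87 × 0.24922 = CAD 74,534.94
CAD 74,534.94 ÷ 1.2096 = USD 61,619.50
Profit = USD 61,619.50 − USD 60,000.00

Profit: USD 1,619.50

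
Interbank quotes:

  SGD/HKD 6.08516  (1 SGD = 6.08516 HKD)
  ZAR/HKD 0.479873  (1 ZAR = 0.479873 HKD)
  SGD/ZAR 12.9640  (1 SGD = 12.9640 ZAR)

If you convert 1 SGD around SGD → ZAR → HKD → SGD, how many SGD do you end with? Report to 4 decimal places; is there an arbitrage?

Around SGD → ZAR → HKD → SGD: 1 × 12.9640 × 0.479873 ÷ 6.08516 = 1.022335
Product > 1; profitable direction is SGD → ZAR → HKD → SGD.

1.0223 (arbitrage exists)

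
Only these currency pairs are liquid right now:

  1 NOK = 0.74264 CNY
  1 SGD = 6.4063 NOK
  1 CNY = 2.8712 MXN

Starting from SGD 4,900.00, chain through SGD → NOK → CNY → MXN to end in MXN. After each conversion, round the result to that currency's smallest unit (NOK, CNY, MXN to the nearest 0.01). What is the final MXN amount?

SGD 4,900.00 × 6.4063 = NOK 31,390.87
NOK 31,390.87 × 0.74264 = CNY 23,312.12
CNY 23,312.12 × 2.8712 = MXN 66,933.76

MXN 66,933.76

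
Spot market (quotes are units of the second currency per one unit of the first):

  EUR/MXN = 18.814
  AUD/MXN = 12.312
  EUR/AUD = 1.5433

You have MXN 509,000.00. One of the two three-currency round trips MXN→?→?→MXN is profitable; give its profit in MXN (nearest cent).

Profit: MXN 5,062.12

Profitable loop is MXN → EUR → AUD → MXN:
MXN 509,000.00 ÷ 18.814 = EUR 27,054.32
EUR 27,054.32 × 1.5433 = AUD 41,752.93
AUD 41,752.93 × 12.312 = MXN 514,062.12
Profit = MXN 514,062.12 − MXN 509,000.00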